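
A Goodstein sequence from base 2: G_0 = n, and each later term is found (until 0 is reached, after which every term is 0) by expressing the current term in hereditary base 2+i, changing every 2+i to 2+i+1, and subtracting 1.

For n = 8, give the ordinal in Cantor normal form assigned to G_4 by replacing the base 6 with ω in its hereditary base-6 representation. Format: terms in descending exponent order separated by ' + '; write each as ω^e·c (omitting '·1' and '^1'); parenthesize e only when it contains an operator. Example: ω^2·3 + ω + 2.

ω^ω·2 + ω^2·2 + ω + 5

[0] 8 ≡ 2^(2 + 1) (base 2). Lift 3: 81. −1: 80.
[1] 80 ≡ 2·3^3 + 2·3^2 + 2·3 + 2 (base 3). Lift 4: 554. −1: 553.
[2] 553 ≡ 2·4^4 + 2·4^2 + 2·4 + 1 (base 4). Lift 5: 6311. −1: 6310.
[3] 6310 ≡ 2·5^5 + 2·5^2 + 2·5 (base 5). Lift 6: 93396. −1: 93395.
[4] 93395 ≡ 2·6^6 + 2·6^2 + 6 + 5 (base 6). Lift 7: 1647196. −1: 1647195.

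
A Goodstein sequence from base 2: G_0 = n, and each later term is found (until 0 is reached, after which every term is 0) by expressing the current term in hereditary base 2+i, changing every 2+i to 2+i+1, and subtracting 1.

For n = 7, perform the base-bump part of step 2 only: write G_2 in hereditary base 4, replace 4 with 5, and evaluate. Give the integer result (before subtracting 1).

G_0=7  [base 2] 2^2 + 2 + 1  →[2↦3]→  3^3 + 3 + 1 = 31  −1 ⇒ G_1=30
G_1=30  [base 3] 3^3 + 3  →[3↦4]→  4^4 + 4 = 260  −1 ⇒ G_2=259
G_2=259  [base 4] 4^4 + 3  →[4↦5]→  5^5 + 3 = 3128  −1 ⇒ G_3=3127

3128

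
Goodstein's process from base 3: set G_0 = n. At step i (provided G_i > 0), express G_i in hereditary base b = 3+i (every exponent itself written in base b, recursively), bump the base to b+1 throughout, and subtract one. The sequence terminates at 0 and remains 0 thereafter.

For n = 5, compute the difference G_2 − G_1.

[0] 5 ≡ 3 + 2 (base 3). Lift 4: 6. −1: 5.
[1] 5 ≡ 4 + 1 (base 4). Lift 5: 6. −1: 5.

0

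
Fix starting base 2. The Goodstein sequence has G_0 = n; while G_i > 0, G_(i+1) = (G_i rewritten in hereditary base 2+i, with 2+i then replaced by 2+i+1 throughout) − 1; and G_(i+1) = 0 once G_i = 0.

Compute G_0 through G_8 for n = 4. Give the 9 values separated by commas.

(0) 4|_2 = 2^2 ↦ 3^3|_3 = 27 ⇒ 26
(1) 26|_3 = 2·3^2 + 2·3 + 2 ↦ 2·4^2 + 2·4 + 2|_4 = 42 ⇒ 41
(2) 41|_4 = 2·4^2 + 2·4 + 1 ↦ 2·5^2 + 2·5 + 1|_5 = 61 ⇒ 60
(3) 60|_5 = 2·5^2 + 2·5 ↦ 2·6^2 + 2·6|_6 = 84 ⇒ 83
(4) 83|_6 = 2·6^2 + 6 + 5 ↦ 2·7^2 + 7 + 5|_7 = 110 ⇒ 109
(5) 109|_7 = 2·7^2 + 7 + 4 ↦ 2·8^2 + 8 + 4|_8 = 140 ⇒ 139
(6) 139|_8 = 2·8^2 + 8 + 3 ↦ 2·9^2 + 9 + 3|_9 = 174 ⇒ 173
(7) 173|_9 = 2·9^2 + 9 + 2 ↦ 2·10^2 + 10 + 2|_10 = 212 ⇒ 211

4, 26, 41, 60, 83, 109, 139, 173, 211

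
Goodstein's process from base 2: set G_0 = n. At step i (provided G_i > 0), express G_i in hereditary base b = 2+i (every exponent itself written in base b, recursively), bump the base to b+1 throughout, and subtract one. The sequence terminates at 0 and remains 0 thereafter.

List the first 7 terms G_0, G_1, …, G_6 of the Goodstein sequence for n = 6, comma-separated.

step 0: 6 = 2^2 + 2; sub 3 for 2: 3^3 + 3; = 30; G_1 = 30−1 = 29
step 1: 29 = 3^3 + 2; sub 4 for 3: 4^4 + 2; = 258; G_2 = 258−1 = 257
step 2: 257 = 4^4 + 1; sub 5 for 4: 5^5 + 1; = 3126; G_3 = 3126−1 = 3125
step 3: 3125 = 5^5; sub 6 for 5: 6^6; = 46656; G_4 = 46656−1 = 46655
step 4: 46655 = 5·6^5 + 5·6^4 + 5·6^3 + 5·6^2 + 5·6 + 5; sub 7 for 6: 5·7^5 + 5·7^4 + 5·7^3 + 5·7^2 + 5·7 + 5; = 98040; G_5 = 98040−1 = 98039
step 5: 98039 = 5·7^5 + 5·7^4 + 5·7^3 + 5·7^2 + 5·7 + 4; sub 8 for 7: 5·8^5 + 5·8^4 + 5·8^3 + 5·8^2 + 5·8 + 4; = 187244; G_6 = 187244−1 = 187243

6, 29, 257, 3125, 46655, 98039, 187243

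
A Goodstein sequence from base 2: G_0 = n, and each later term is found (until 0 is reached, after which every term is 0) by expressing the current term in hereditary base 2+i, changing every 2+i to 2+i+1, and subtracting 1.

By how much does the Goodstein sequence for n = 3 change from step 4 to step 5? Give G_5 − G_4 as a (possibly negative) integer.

-1

G_0=3  [base 2] 2 + 1  →[2↦3]→  3 + 1 = 4  −1 ⇒ G_1=3
G_1=3  [base 3] 3  →[3↦4]→  4 = 4  −1 ⇒ G_2=3
G_2=3  [base 4] 3  →[4↦5]→  3 = 3  −1 ⇒ G_3=2
G_3=2  [base 5] 2  →[5↦6]→  2 = 2  −1 ⇒ G_4=1
G_4=1  [base 6] 1  →[6↦7]→  1 = 1  −1 ⇒ G_5=0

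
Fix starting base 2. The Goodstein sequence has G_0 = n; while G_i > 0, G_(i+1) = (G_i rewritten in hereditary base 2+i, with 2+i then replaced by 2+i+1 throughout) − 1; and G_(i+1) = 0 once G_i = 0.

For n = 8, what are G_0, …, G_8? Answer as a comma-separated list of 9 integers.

8 —HB2→ 2^(2 + 1) —bump→ 3^(3 + 1) = 81 —(−1)→ 80
80 —HB3→ 2·3^3 + 2·3^2 + 2·3 + 2 —bump→ 2·4^4 + 2·4^2 + 2·4 + 2 = 554 —(−1)→ 553
553 —HB4→ 2·4^4 + 2·4^2 + 2·4 + 1 —bump→ 2·5^5 + 2·5^2 + 2·5 + 1 = 6311 —(−1)→ 6310
6310 —HB5→ 2·5^5 + 2·5^2 + 2·5 —bump→ 2·6^6 + 2·6^2 + 2·6 = 93396 —(−1)→ 93395
93395 —HB6→ 2·6^6 + 2·6^2 + 6 + 5 —bump→ 2·7^7 + 2·7^2 + 7 + 5 = 1647196 —(−1)→ 1647195
1647195 —HB7→ 2·7^7 + 2·7^2 + 7 + 4 —bump→ 2·8^8 + 2·8^2 + 8 + 4 = 33554572 —(−1)→ 33554571
33554571 —HB8→ 2·8^8 + 2·8^2 + 8 + 3 —bump→ 2·9^9 + 2·9^2 + 9 + 3 = 774841152 —(−1)→ 774841151
774841151 —HB9→ 2·9^9 + 2·9^2 + 9 + 2 —bump→ 2·10^10 + 2·10^2 + 10 + 2 = 20000000212 —(−1)→ 20000000211

8, 80, 553, 6310, 93395, 1647195, 33554571, 774841151, 20000000211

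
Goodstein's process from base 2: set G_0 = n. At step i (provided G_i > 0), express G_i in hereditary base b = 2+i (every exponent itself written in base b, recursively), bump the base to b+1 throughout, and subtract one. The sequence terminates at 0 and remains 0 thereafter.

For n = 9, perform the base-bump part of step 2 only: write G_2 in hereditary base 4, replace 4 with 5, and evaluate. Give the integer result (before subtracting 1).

9843

base 2: 9 = 2^(2 + 1) + 1; at 3: 3^(3 + 1) + 1 = 82; next = 81
base 3: 81 = 3^(3 + 1); at 4: 4^(4 + 1) = 1024; next = 1023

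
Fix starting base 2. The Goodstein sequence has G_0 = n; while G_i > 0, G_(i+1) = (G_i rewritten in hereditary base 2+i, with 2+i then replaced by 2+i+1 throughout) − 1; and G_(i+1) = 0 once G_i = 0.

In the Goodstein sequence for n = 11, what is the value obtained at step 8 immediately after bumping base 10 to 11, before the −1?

G_0=11  [base 2] 2^(2 + 1) + 2 + 1  →[2↦3]→  3^(3 + 1) + 3 + 1 = 85  −1 ⇒ G_1=84
G_1=84  [base 3] 3^(3 + 1) + 3  →[3↦4]→  4^(4 + 1) + 4 = 1028  −1 ⇒ G_2=1027
G_2=1027  [base 4] 4^(4 + 1) + 3  →[4↦5]→  5^(5 + 1) + 3 = 15628  −1 ⇒ G_3=15627
G_3=15627  [base 5] 5^(5 + 1) + 2  →[5↦6]→  6^(6 + 1) + 2 = 279938  −1 ⇒ G_4=279937
G_4=279937  [base 6] 6^(6 + 1) + 1  →[6↦7]→  7^(7 + 1) + 1 = 5764802  −1 ⇒ G_5=5764801
G_5=5764801  [base 7] 7^(7 + 1)  →[7↦8]→  8^(8 + 1) = 134217728  −1 ⇒ G_6=134217727
G_6=134217727  [base 8] 7·8^8 + 7·8^7 + 7·8^6 + 7·8^5 + 7·8^4 + 7·8^3 + 7·8^2 + 7·8 + 7  →[8↦9]→  7·9^9 + 7·9^7 + 7·9^6 + 7·9^5 + 7·9^4 + 7·9^3 + 7·9^2 + 7·9 + 7 = 2749609303  −1 ⇒ G_7=2749609302
G_7=2749609302  [base 9] 7·9^9 + 7·9^7 + 7·9^6 + 7·9^5 + 7·9^4 + 7·9^3 + 7·9^2 + 7·9 + 6  →[9↦10]→  7·10^10 + 7·10^7 + 7·10^6 + 7·10^5 + 7·10^4 + 7·10^3 + 7·10^2 + 7·10 + 6 = 70077777776  −1 ⇒ G_8=70077777775
G_8=70077777775  [base 10] 7·10^10 + 7·10^7 + 7·10^6 + 7·10^5 + 7·10^4 + 7·10^3 + 7·10^2 + 7·10 + 5  →[10↦11]→  7·11^11 + 7·11^7 + 7·11^6 + 7·11^5 + 7·11^4 + 7·11^3 + 7·11^2 + 7·11 + 5 = 1997331745491  −1 ⇒ G_9=1997331745490

1997331745491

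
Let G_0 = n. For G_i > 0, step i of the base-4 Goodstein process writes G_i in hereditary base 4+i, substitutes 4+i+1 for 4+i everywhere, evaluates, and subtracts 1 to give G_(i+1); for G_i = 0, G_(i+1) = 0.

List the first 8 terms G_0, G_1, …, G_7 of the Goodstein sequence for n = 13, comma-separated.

13 —HB4→ 3·4 + 1 —bump→ 3·5 + 1 = 16 —(−1)→ 15
15 —HB5→ 3·5 —bump→ 3·6 = 18 —(−1)→ 17
17 —HB6→ 2·6 + 5 —bump→ 2·7 + 5 = 19 —(−1)→ 18
18 —HB7→ 2·7 + 4 —bump→ 2·8 + 4 = 20 —(−1)→ 19
19 —HB8→ 2·8 + 3 —bump→ 2·9 + 3 = 21 —(−1)→ 20
20 —HB9→ 2·9 + 2 —bump→ 2·10 + 2 = 22 —(−1)→ 21
21 —HB10→ 2·10 + 1 —bump→ 2·11 + 1 = 23 —(−1)→ 22

13, 15, 17, 18, 19, 20, 21, 22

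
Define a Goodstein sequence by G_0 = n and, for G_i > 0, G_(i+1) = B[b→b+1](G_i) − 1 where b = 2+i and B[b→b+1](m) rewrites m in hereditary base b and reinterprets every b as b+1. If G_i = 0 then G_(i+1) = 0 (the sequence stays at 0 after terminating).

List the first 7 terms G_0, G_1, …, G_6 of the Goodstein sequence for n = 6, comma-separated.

6, 29, 257, 3125, 46655, 98039, 187243

(0) 6|_2 = 2^2 + 2 ↦ 3^3 + 3|_3 = 30 ⇒ 29
(1) 29|_3 = 3^3 + 2 ↦ 4^4 + 2|_4 = 258 ⇒ 257
(2) 257|_4 = 4^4 + 1 ↦ 5^5 + 1|_5 = 3126 ⇒ 3125
(3) 3125|_5 = 5^5 ↦ 6^6|_6 = 46656 ⇒ 46655
(4) 46655|_6 = 5·6^5 + 5·6^4 + 5·6^3 + 5·6^2 + 5·6 + 5 ↦ 5·7^5 + 5·7^4 + 5·7^3 + 5·7^2 + 5·7 + 5|_7 = 98040 ⇒ 98039
(5) 98039|_7 = 5·7^5 + 5·7^4 + 5·7^3 + 5·7^2 + 5·7 + 4 ↦ 5·8^5 + 5·8^4 + 5·8^3 + 5·8^2 + 5·8 + 4|_8 = 187244 ⇒ 187243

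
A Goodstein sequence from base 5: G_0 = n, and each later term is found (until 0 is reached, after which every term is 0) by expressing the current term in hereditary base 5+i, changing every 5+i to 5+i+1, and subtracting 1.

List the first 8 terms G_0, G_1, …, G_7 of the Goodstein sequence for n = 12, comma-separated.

12, 13, 14, 15, 15, 15, 15, 15

12 —HB5→ 2·5 + 2 —bump→ 2·6 + 2 = 14 —(−1)→ 13
13 —HB6→ 2·6 + 1 —bump→ 2·7 + 1 = 15 —(−1)→ 14
14 —HB7→ 2·7 —bump→ 2·8 = 16 —(−1)→ 15
15 —HB8→ 8 + 7 —bump→ 9 + 7 = 16 —(−1)→ 15
15 —HB9→ 9 + 6 —bump→ 10 + 6 = 16 —(−1)→ 15
15 —HB10→ 10 + 5 —bump→ 11 + 5 = 16 —(−1)→ 15
15 —HB11→ 11 + 4 —bump→ 12 + 4 = 16 —(−1)→ 15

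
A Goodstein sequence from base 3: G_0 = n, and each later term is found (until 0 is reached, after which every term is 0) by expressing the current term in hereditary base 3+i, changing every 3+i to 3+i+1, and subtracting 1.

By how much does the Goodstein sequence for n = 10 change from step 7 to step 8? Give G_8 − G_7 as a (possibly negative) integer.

(0) 10|_3 = 3^2 + 1 ↦ 4^2 + 1|_4 = 17 ⇒ 16
(1) 16|_4 = 4^2 ↦ 5^2|_5 = 25 ⇒ 24
(2) 24|_5 = 4·5 + 4 ↦ 4·6 + 4|_6 = 28 ⇒ 27
(3) 27|_6 = 4·6 + 3 ↦ 4·7 + 3|_7 = 31 ⇒ 30
(4) 30|_7 = 4·7 + 2 ↦ 4·8 + 2|_8 = 34 ⇒ 33
(5) 33|_8 = 4·8 + 1 ↦ 4·9 + 1|_9 = 37 ⇒ 36
(6) 36|_9 = 4·9 ↦ 4·10|_10 = 40 ⇒ 39
(7) 39|_10 = 3·10 + 9 ↦ 3·11 + 9|_11 = 42 ⇒ 41

2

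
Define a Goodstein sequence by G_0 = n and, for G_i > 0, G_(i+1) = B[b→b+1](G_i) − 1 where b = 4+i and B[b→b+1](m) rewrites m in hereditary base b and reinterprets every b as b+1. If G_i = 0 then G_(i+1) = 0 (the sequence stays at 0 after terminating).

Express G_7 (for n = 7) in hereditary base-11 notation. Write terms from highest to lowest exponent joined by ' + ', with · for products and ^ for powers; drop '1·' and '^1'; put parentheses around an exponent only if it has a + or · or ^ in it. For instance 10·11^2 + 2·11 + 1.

4

i=0: 7 = 4 + 3 (b=4); 4→5: 5 + 3 = 8; 8−1 = 7
i=1: 7 = 5 + 2 (b=5); 5→6: 6 + 2 = 8; 8−1 = 7
i=2: 7 = 6 + 1 (b=6); 6→7: 7 + 1 = 8; 8−1 = 7
i=3: 7 = 7 (b=7); 7→8: 8 = 8; 8−1 = 7
i=4: 7 = 7 (b=8); 8→9: 7 = 7; 7−1 = 6
i=5: 6 = 6 (b=9); 9→10: 6 = 6; 6−1 = 5
i=6: 5 = 5 (b=10); 10→11: 5 = 5; 5−1 = 4
i=7: 4 = 4 (b=11); 11→12: 4 = 4; 4−1 = 3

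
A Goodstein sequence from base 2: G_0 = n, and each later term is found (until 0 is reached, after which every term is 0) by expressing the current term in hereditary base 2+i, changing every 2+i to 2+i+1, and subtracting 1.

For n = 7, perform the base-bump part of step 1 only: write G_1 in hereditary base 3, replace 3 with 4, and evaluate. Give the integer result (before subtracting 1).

260

G_0 = 7. HB_2(7) = 2^2 + 2 + 1. Bump = 31. G_1 = 30.
G_1 = 30. HB_3(30) = 3^3 + 3. Bump = 260. G_2 = 259.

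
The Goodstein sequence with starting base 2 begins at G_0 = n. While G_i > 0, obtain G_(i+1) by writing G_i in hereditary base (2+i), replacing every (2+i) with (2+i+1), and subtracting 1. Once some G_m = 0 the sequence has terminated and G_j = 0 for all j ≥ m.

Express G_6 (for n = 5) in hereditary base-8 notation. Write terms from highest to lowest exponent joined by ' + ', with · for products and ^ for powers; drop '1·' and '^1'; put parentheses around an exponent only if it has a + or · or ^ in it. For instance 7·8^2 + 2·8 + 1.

3·8^3 + 3·8^2 + 2·8 + 7

G_0 = 5. HB_2(5) = 2^2 + 1. Bump = 28. G_1 = 27.
G_1 = 27. HB_3(27) = 3^3. Bump = 256. G_2 = 255.
G_2 = 255. HB_4(255) = 3·4^3 + 3·4^2 + 3·4 + 3. Bump = 468. G_3 = 467.
G_3 = 467. HB_5(467) = 3·5^3 + 3·5^2 + 3·5 + 2. Bump = 776. G_4 = 775.
G_4 = 775. HB_6(775) = 3·6^3 + 3·6^2 + 3·6 + 1. Bump = 1198. G_5 = 1197.
G_5 = 1197. HB_7(1197) = 3·7^3 + 3·7^2 + 3·7. Bump = 1752. G_6 = 1751.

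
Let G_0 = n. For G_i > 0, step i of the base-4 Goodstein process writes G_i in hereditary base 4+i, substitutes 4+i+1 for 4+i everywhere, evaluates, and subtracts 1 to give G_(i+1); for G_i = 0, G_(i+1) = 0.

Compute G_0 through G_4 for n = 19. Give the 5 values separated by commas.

i=0: 19 = 4^2 + 3 (b=4); 4→5: 5^2 + 3 = 28; 28−1 = 27
i=1: 27 = 5^2 + 2 (b=5); 5→6: 6^2 + 2 = 38; 38−1 = 37
i=2: 37 = 6^2 + 1 (b=6); 6→7: 7^2 + 1 = 50; 50−1 = 49
i=3: 49 = 7^2 (b=7); 7→8: 8^2 = 64; 64−1 = 63

19, 27, 37, 49, 63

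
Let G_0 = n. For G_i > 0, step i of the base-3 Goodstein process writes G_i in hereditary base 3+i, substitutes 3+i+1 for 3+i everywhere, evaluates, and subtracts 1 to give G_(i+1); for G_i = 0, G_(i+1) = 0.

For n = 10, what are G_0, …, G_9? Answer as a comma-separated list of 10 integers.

10, 16, 24, 27, 30, 33, 36, 39, 41, 43

base 3: 10 = 3^2 + 1; at 4: 4^2 + 1 = 17; next = 16
base 4: 16 = 4^2; at 5: 5^2 = 25; next = 24
base 5: 24 = 4·5 + 4; at 6: 4·6 + 4 = 28; next = 27
base 6: 27 = 4·6 + 3; at 7: 4·7 + 3 = 31; next = 30
base 7: 30 = 4·7 + 2; at 8: 4·8 + 2 = 34; next = 33
base 8: 33 = 4·8 + 1; at 9: 4·9 + 1 = 37; next = 36
base 9: 36 = 4·9; at 10: 4·10 = 40; next = 39
base 10: 39 = 3·10 + 9; at 11: 3·11 + 9 = 42; next = 41
base 11: 41 = 3·11 + 8; at 12: 3·12 + 8 = 44; next = 43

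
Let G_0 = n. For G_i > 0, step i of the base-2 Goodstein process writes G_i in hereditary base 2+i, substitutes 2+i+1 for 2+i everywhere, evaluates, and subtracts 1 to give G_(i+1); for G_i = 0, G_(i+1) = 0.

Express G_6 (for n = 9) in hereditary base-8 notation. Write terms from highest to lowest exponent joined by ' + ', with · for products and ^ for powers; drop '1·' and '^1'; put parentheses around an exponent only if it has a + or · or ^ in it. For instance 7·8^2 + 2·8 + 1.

i=0: 9 = 2^(2 + 1) + 1 (b=2); 2→3: 3^(3 + 1) + 1 = 82; 82−1 = 81
i=1: 81 = 3^(3 + 1) (b=3); 3→4: 4^(4 + 1) = 1024; 1024−1 = 1023
i=2: 1023 = 3·4^4 + 3·4^3 + 3·4^2 + 3·4 + 3 (b=4); 4→5: 3·5^5 + 3·5^3 + 3·5^2 + 3·5 + 3 = 9843; 9843−1 = 9842
i=3: 9842 = 3·5^5 + 3·5^3 + 3·5^2 + 3·5 + 2 (b=5); 5→6: 3·6^6 + 3·6^3 + 3·6^2 + 3·6 + 2 = 140744; 140744−1 = 140743
i=4: 140743 = 3·6^6 + 3·6^3 + 3·6^2 + 3·6 + 1 (b=6); 6→7: 3·7^7 + 3·7^3 + 3·7^2 + 3·7 + 1 = 2471827; 2471827−1 = 2471826
i=5: 2471826 = 3·7^7 + 3·7^3 + 3·7^2 + 3·7 (b=7); 7→8: 3·8^8 + 3·8^3 + 3·8^2 + 3·8 = 50333400; 50333400−1 = 50333399

3·8^8 + 3·8^3 + 3·8^2 + 2·8 + 7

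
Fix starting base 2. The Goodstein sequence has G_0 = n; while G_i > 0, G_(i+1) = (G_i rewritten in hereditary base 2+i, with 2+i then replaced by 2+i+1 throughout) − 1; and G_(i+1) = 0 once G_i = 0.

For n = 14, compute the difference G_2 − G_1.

1171

step 0: 14 = 2^(2 + 1) + 2^2 + 2; sub 3 for 2: 3^(3 + 1) + 3^3 + 3; = 111; G_1 = 111−1 = 110
step 1: 110 = 3^(3 + 1) + 3^3 + 2; sub 4 for 3: 4^(4 + 1) + 4^4 + 2; = 1282; G_2 = 1282−1 = 1281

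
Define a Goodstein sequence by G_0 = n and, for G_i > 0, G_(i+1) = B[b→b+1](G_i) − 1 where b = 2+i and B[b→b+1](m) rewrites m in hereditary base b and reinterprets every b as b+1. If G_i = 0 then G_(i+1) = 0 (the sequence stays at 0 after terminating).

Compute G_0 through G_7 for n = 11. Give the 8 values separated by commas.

G_0 = 11. HB_2(11) = 2^(2 + 1) + 2 + 1. Bump = 85. G_1 = 84.
G_1 = 84. HB_3(84) = 3^(3 + 1) + 3. Bump = 1028. G_2 = 1027.
G_2 = 1027. HB_4(1027) = 4^(4 + 1) + 3. Bump = 15628. G_3 = 15627.
G_3 = 15627. HB_5(15627) = 5^(5 + 1) + 2. Bump = 279938. G_4 = 279937.
G_4 = 279937. HB_6(279937) = 6^(6 + 1) + 1. Bump = 5764802. G_5 = 5764801.
G_5 = 5764801. HB_7(5764801) = 7^(7 + 1). Bump = 134217728. G_6 = 134217727.
G_6 = 134217727. HB_8(134217727) = 7·8^8 + 7·8^7 + 7·8^6 + 7·8^5 + 7·8^4 + 7·8^3 + 7·8^2 + 7·8 + 7. Bump = 2749609303. G_7 = 2749609302.

11, 84, 1027, 15627, 279937, 5764801, 134217727, 2749609302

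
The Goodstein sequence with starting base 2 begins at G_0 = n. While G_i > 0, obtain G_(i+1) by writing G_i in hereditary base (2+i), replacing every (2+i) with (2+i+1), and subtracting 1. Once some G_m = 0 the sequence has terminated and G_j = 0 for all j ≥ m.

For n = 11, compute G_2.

1027

i=0: 11 = 2^(2 + 1) + 2 + 1 (b=2); 2→3: 3^(3 + 1) + 3 + 1 = 85; 85−1 = 84
i=1: 84 = 3^(3 + 1) + 3 (b=3); 3→4: 4^(4 + 1) + 4 = 1028; 1028−1 = 1027
i=2: 1027 = 4^(4 + 1) + 3 (b=4); 4→5: 5^(5 + 1) + 3 = 15628; 15628−1 = 15627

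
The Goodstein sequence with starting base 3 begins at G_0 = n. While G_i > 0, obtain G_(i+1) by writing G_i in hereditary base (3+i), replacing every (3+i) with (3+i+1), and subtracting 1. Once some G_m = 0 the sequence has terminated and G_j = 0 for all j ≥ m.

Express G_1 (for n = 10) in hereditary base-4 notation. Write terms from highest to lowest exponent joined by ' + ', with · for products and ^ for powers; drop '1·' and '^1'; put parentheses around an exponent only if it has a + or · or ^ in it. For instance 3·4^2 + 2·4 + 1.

4^2

base 3: 10 = 3^2 + 1; at 4: 4^2 + 1 = 17; next = 16
base 4: 16 = 4^2; at 5: 5^2 = 25; next = 24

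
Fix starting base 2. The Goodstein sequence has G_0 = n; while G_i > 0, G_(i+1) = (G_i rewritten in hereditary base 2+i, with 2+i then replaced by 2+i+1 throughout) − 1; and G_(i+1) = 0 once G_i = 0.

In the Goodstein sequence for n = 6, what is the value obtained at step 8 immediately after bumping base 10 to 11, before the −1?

885776

[0] 6 ≡ 2^2 + 2 (base 2). Lift 3: 30. −1: 29.
[1] 29 ≡ 3^3 + 2 (base 3). Lift 4: 258. −1: 257.
[2] 257 ≡ 4^4 + 1 (base 4). Lift 5: 3126. −1: 3125.
[3] 3125 ≡ 5^5 (base 5). Lift 6: 46656. −1: 46655.
[4] 46655 ≡ 5·6^5 + 5·6^4 + 5·6^3 + 5·6^2 + 5·6 + 5 (base 6). Lift 7: 98040. −1: 98039.
[5] 98039 ≡ 5·7^5 + 5·7^4 + 5·7^3 + 5·7^2 + 5·7 + 4 (base 7). Lift 8: 187244. −1: 187243.
[6] 187243 ≡ 5·8^5 + 5·8^4 + 5·8^3 + 5·8^2 + 5·8 + 3 (base 8). Lift 9: 332148. −1: 332147.
[7] 332147 ≡ 5·9^5 + 5·9^4 + 5·9^3 + 5·9^2 + 5·9 + 2 (base 9). Lift 10: 555552. −1: 555551.
[8] 555551 ≡ 5·10^5 + 5·10^4 + 5·10^3 + 5·10^2 + 5·10 + 1 (base 10). Lift 11: 885776. −1: 885775.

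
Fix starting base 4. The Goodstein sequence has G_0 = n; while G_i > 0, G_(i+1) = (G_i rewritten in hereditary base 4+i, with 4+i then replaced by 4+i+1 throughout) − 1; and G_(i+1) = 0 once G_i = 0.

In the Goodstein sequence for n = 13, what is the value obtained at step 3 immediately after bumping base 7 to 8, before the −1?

(0) 13|_4 = 3·4 + 1 ↦ 3·5 + 1|_5 = 16 ⇒ 15
(1) 15|_5 = 3·5 ↦ 3·6|_6 = 18 ⇒ 17
(2) 17|_6 = 2·6 + 5 ↦ 2·7 + 5|_7 = 19 ⇒ 18
(3) 18|_7 = 2·7 + 4 ↦ 2·8 + 4|_8 = 20 ⇒ 19

20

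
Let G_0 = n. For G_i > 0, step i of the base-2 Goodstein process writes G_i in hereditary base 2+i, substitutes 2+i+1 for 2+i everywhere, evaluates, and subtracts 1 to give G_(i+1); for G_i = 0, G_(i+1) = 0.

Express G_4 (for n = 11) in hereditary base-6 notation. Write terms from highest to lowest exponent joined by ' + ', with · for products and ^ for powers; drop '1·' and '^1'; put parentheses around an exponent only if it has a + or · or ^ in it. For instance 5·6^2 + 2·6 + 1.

base 2: 11 = 2^(2 + 1) + 2 + 1; at 3: 3^(3 + 1) + 3 + 1 = 85; next = 84
base 3: 84 = 3^(3 + 1) + 3; at 4: 4^(4 + 1) + 4 = 1028; next = 1027
base 4: 1027 = 4^(4 + 1) + 3; at 5: 5^(5 + 1) + 3 = 15628; next = 15627
base 5: 15627 = 5^(5 + 1) + 2; at 6: 6^(6 + 1) + 2 = 279938; next = 279937

6^(6 + 1) + 1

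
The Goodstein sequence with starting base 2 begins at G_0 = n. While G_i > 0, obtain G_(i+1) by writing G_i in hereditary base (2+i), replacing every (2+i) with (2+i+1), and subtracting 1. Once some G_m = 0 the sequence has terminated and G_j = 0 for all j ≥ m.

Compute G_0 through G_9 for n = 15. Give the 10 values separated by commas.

step 0: 15 = 2^(2 + 1) + 2^2 + 2 + 1; sub 3 for 2: 3^(3 + 1) + 3^3 + 3 + 1; = 112; G_1 = 112−1 = 111
step 1: 111 = 3^(3 + 1) + 3^3 + 3; sub 4 for 3: 4^(4 + 1) + 4^4 + 4; = 1284; G_2 = 1284−1 = 1283
step 2: 1283 = 4^(4 + 1) + 4^4 + 3; sub 5 for 4: 5^(5 + 1) + 5^5 + 3; = 18753; G_3 = 18753−1 = 18752
step 3: 18752 = 5^(5 + 1) + 5^5 + 2; sub 6 for 5: 6^(6 + 1) + 6^6 + 2; = 326594; G_4 = 326594−1 = 326593
step 4: 326593 = 6^(6 + 1) + 6^6 + 1; sub 7 for 6: 7^(7 + 1) + 7^7 + 1; = 6588345; G_5 = 6588345−1 = 6588344
step 5: 6588344 = 7^(7 + 1) + 7^7; sub 8 for 7: 8^(8 + 1) + 8^8; = 150994944; G_6 = 150994944−1 = 150994943
step 6: 150994943 = 8^(8 + 1) + 7·8^7 + 7·8^6 + 7·8^5 + 7·8^4 + 7·8^3 + 7·8^2 + 7·8 + 7; sub 9 for 8: 9^(9 + 1) + 7·9^7 + 7·9^6 + 7·9^5 + 7·9^4 + 7·9^3 + 7·9^2 + 7·9 + 7; = 3524450281; G_7 = 3524450281−1 = 3524450280
step 7: 3524450280 = 9^(9 + 1) + 7·9^7 + 7·9^6 + 7·9^5 + 7·9^4 + 7·9^3 + 7·9^2 + 7·9 + 6; sub 10 for 9: 10^(10 + 1) + 7·10^7 + 7·10^6 + 7·10^5 + 7·10^4 + 7·10^3 + 7·10^2 + 7·10 + 6; = 100077777776; G_8 = 100077777776−1 = 100077777775
step 8: 100077777775 = 10^(10 + 1) + 7·10^7 + 7·10^6 + 7·10^5 + 7·10^4 + 7·10^3 + 7·10^2 + 7·10 + 5; sub 11 for 10: 11^(11 + 1) + 7·11^7 + 7·11^6 + 7·11^5 + 7·11^4 + 7·11^3 + 7·11^2 + 7·11 + 5; = 3138578427935; G_9 = 3138578427935−1 = 3138578427934

15, 111, 1283, 18752, 326593, 6588344, 150994943, 3524450280, 100077777775, 3138578427934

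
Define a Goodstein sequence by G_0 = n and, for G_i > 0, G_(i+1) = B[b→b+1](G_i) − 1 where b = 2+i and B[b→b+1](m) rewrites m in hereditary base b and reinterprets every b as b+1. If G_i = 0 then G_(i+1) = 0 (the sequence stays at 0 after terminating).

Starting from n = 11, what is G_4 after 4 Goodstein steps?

279937

(0) 11|_2 = 2^(2 + 1) + 2 + 1 ↦ 3^(3 + 1) + 3 + 1|_3 = 85 ⇒ 84
(1) 84|_3 = 3^(3 + 1) + 3 ↦ 4^(4 + 1) + 4|_4 = 1028 ⇒ 1027
(2) 1027|_4 = 4^(4 + 1) + 3 ↦ 5^(5 + 1) + 3|_5 = 15628 ⇒ 15627
(3) 15627|_5 = 5^(5 + 1) + 2 ↦ 6^(6 + 1) + 2|_6 = 279938 ⇒ 279937
(4) 279937|_6 = 6^(6 + 1) + 1 ↦ 7^(7 + 1) + 1|_7 = 5764802 ⇒ 5764801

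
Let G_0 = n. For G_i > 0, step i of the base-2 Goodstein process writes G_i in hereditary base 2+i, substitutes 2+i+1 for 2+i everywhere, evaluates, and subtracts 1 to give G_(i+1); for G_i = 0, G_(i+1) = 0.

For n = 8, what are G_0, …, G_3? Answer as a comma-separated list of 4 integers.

G_0 = 8. HB_2(8) = 2^(2 + 1). Bump = 81. G_1 = 80.
G_1 = 80. HB_3(80) = 2·3^3 + 2·3^2 + 2·3 + 2. Bump = 554. G_2 = 553.
G_2 = 553. HB_4(553) = 2·4^4 + 2·4^2 + 2·4 + 1. Bump = 6311. G_3 = 6310.

8, 80, 553, 6310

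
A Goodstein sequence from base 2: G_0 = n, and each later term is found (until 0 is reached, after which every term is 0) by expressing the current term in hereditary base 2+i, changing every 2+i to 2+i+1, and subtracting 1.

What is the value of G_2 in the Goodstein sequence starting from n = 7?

259

i=0: 7 = 2^2 + 2 + 1 (b=2); 2→3: 3^3 + 3 + 1 = 31; 31−1 = 30
i=1: 30 = 3^3 + 3 (b=3); 3→4: 4^4 + 4 = 260; 260−1 = 259
i=2: 259 = 4^4 + 3 (b=4); 4→5: 5^5 + 3 = 3128; 3128−1 = 3127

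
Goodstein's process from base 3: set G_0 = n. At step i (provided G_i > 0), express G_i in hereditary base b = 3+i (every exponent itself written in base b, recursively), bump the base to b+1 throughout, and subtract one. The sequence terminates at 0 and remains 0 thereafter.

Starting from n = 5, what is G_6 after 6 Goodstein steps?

i=0: 5 = 3 + 2 (b=3); 3→4: 4 + 2 = 6; 6−1 = 5
i=1: 5 = 4 + 1 (b=4); 4→5: 5 + 1 = 6; 6−1 = 5
i=2: 5 = 5 (b=5); 5→6: 6 = 6; 6−1 = 5
i=3: 5 = 5 (b=6); 6→7: 5 = 5; 5−1 = 4
i=4: 4 = 4 (b=7); 7→8: 4 = 4; 4−1 = 3
i=5: 3 = 3 (b=8); 8→9: 3 = 3; 3−1 = 2
i=6: 2 = 2 (b=9); 9→10: 2 = 2; 2−1 = 1

2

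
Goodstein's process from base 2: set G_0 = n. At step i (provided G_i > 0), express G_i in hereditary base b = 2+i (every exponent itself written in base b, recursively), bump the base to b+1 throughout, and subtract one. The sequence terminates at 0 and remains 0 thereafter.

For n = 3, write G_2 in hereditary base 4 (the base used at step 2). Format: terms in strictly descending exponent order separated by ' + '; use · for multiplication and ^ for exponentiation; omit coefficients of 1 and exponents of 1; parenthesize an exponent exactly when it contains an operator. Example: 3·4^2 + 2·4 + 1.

[0] 3 ≡ 2 + 1 (base 2). Lift 3: 4. −1: 3.
[1] 3 ≡ 3 (base 3). Lift 4: 4. −1: 3.
[2] 3 ≡ 3 (base 4). Lift 5: 3. −1: 2.

3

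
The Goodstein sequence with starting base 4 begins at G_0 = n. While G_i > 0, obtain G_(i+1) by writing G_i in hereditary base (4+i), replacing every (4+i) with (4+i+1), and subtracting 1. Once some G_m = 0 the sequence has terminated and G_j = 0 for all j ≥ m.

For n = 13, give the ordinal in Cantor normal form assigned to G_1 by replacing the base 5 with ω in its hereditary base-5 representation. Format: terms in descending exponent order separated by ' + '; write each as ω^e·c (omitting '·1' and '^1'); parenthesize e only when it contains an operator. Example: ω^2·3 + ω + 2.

ω·3

G_0 = 13. HB_4(13) = 3·4 + 1. Bump = 16. G_1 = 15.
G_1 = 15. HB_5(15) = 3·5. Bump = 18. G_2 = 17.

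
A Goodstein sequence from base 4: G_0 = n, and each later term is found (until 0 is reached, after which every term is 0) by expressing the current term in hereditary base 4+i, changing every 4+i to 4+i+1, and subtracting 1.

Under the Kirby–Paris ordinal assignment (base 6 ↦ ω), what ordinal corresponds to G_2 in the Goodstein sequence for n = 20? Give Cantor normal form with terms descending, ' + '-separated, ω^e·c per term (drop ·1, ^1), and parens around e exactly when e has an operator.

ω^2 + 3

G_0=20  [base 4] 4^2 + 4  →[4↦5]→  5^2 + 5 = 30  −1 ⇒ G_1=29
G_1=29  [base 5] 5^2 + 4  →[5↦6]→  6^2 + 4 = 40  −1 ⇒ G_2=39
G_2=39  [base 6] 6^2 + 3  →[6↦7]→  7^2 + 3 = 52  −1 ⇒ G_3=51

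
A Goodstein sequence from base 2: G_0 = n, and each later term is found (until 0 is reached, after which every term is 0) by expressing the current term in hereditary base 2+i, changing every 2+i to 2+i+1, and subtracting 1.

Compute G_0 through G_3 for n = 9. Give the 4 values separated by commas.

i=0: 9 = 2^(2 + 1) + 1 (b=2); 2→3: 3^(3 + 1) + 1 = 82; 82−1 = 81
i=1: 81 = 3^(3 + 1) (b=3); 3→4: 4^(4 + 1) = 1024; 1024−1 = 1023
i=2: 1023 = 3·4^4 + 3·4^3 + 3·4^2 + 3·4 + 3 (b=4); 4→5: 3·5^5 + 3·5^3 + 3·5^2 + 3·5 + 3 = 9843; 9843−1 = 9842

9, 81, 1023, 9842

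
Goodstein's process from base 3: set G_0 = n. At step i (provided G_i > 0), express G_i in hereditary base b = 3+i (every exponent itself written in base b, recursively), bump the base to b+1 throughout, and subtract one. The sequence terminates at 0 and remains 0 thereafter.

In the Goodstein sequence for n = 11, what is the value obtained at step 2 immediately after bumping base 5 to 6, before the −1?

step 0: 11 = 3^2 + 2; sub 4 for 3: 4^2 + 2; = 18; G_1 = 18−1 = 17
step 1: 17 = 4^2 + 1; sub 5 for 4: 5^2 + 1; = 26; G_2 = 26−1 = 25
step 2: 25 = 5^2; sub 6 for 5: 6^2; = 36; G_3 = 36−1 = 35

36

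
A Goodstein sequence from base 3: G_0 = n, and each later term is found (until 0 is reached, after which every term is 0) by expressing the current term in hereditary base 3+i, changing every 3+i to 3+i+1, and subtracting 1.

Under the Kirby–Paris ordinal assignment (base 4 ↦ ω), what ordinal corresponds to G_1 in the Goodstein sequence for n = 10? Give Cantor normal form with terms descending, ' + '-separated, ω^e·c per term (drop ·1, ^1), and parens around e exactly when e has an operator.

ω^2

base 3: 10 = 3^2 + 1; at 4: 4^2 + 1 = 17; next = 16
base 4: 16 = 4^2; at 5: 5^2 = 25; next = 24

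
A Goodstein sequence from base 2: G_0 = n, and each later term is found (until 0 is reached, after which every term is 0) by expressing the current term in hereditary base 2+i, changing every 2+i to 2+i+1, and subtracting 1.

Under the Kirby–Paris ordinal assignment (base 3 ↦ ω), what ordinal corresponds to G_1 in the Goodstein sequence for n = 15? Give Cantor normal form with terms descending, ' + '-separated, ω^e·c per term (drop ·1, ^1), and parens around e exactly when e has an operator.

ω^(ω + 1) + ω^ω + ω

G_0 = 15. HB_2(15) = 2^(2 + 1) + 2^2 + 2 + 1. Bump = 112. G_1 = 111.
G_1 = 111. HB_3(111) = 3^(3 + 1) + 3^3 + 3. Bump = 1284. G_2 = 1283.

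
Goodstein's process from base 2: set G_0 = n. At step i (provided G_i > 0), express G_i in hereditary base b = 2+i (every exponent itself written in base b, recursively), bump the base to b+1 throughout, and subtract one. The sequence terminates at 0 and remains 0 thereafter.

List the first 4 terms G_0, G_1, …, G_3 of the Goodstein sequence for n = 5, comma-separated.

(0) 5|_2 = 2^2 + 1 ↦ 3^3 + 1|_3 = 28 ⇒ 27
(1) 27|_3 = 3^3 ↦ 4^4|_4 = 256 ⇒ 255
(2) 255|_4 = 3·4^3 + 3·4^2 + 3·4 + 3 ↦ 3·5^3 + 3·5^2 + 3·5 + 3|_5 = 468 ⇒ 467

5, 27, 255, 467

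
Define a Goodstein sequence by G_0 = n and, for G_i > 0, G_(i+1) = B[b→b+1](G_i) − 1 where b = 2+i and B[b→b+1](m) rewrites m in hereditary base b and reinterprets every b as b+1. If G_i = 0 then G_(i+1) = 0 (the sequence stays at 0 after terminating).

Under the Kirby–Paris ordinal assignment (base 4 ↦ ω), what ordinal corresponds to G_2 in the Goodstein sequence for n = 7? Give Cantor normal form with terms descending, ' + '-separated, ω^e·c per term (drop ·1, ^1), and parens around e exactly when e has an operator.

ω^ω + 3

[0] 7 ≡ 2^2 + 2 + 1 (base 2). Lift 3: 31. −1: 30.
[1] 30 ≡ 3^3 + 3 (base 3). Lift 4: 260. −1: 259.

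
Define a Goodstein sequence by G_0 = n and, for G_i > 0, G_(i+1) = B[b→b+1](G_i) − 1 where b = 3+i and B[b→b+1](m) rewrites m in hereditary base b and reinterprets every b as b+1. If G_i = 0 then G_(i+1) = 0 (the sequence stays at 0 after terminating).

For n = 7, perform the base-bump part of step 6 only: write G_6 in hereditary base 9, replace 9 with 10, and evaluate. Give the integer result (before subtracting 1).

base 3: 7 = 2·3 + 1; at 4: 2·4 + 1 = 9; next = 8
base 4: 8 = 2·4; at 5: 2·5 = 10; next = 9
base 5: 9 = 5 + 4; at 6: 6 + 4 = 10; next = 9
base 6: 9 = 6 + 3; at 7: 7 + 3 = 10; next = 9
base 7: 9 = 7 + 2; at 8: 8 + 2 = 10; next = 9
base 8: 9 = 8 + 1; at 9: 9 + 1 = 10; next = 9
base 9: 9 = 9; at 10: 10 = 10; next = 9

10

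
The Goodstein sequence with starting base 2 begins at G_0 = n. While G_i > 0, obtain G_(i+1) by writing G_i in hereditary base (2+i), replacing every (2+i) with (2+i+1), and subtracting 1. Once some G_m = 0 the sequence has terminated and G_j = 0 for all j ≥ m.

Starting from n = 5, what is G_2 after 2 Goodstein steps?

255

G_0=5  [base 2] 2^2 + 1  →[2↦3]→  3^3 + 1 = 28  −1 ⇒ G_1=27
G_1=27  [base 3] 3^3  →[3↦4]→  4^4 = 256  −1 ⇒ G_2=255
G_2=255  [base 4] 3·4^3 + 3·4^2 + 3·4 + 3  →[4↦5]→  3·5^3 + 3·5^2 + 3·5 + 3 = 468  −1 ⇒ G_3=467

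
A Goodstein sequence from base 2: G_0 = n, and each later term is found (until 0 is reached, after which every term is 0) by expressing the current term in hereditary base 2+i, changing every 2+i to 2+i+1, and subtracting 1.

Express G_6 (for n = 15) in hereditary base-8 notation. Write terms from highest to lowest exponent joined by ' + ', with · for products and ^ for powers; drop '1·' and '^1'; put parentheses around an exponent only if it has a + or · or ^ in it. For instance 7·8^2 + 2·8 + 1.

8^(8 + 1) + 7·8^7 + 7·8^6 + 7·8^5 + 7·8^4 + 7·8^3 + 7·8^2 + 7·8 + 7

step 0: 15 = 2^(2 + 1) + 2^2 + 2 + 1; sub 3 for 2: 3^(3 + 1) + 3^3 + 3 + 1; = 112; G_1 = 112−1 = 111
step 1: 111 = 3^(3 + 1) + 3^3 + 3; sub 4 for 3: 4^(4 + 1) + 4^4 + 4; = 1284; G_2 = 1284−1 = 1283
step 2: 1283 = 4^(4 + 1) + 4^4 + 3; sub 5 for 4: 5^(5 + 1) + 5^5 + 3; = 18753; G_3 = 18753−1 = 18752
step 3: 18752 = 5^(5 + 1) + 5^5 + 2; sub 6 for 5: 6^(6 + 1) + 6^6 + 2; = 326594; G_4 = 326594−1 = 326593
step 4: 326593 = 6^(6 + 1) + 6^6 + 1; sub 7 for 6: 7^(7 + 1) + 7^7 + 1; = 6588345; G_5 = 6588345−1 = 6588344
step 5: 6588344 = 7^(7 + 1) + 7^7; sub 8 for 7: 8^(8 + 1) + 8^8; = 150994944; G_6 = 150994944−1 = 150994943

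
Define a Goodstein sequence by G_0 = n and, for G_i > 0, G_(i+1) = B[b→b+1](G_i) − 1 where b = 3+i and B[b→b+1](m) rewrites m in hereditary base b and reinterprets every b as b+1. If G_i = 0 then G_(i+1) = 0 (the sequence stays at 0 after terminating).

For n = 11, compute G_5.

11 —HB3→ 3^2 + 2 —bump→ 4^2 + 2 = 18 —(−1)→ 17
17 —HB4→ 4^2 + 1 —bump→ 5^2 + 1 = 26 —(−1)→ 25
25 —HB5→ 5^2 —bump→ 6^2 = 36 —(−1)→ 35
35 —HB6→ 5·6 + 5 —bump→ 5·7 + 5 = 40 —(−1)→ 39
39 —HB7→ 5·7 + 4 —bump→ 5·8 + 4 = 44 —(−1)→ 43
43 —HB8→ 5·8 + 3 —bump→ 5·9 + 3 = 48 —(−1)→ 47

43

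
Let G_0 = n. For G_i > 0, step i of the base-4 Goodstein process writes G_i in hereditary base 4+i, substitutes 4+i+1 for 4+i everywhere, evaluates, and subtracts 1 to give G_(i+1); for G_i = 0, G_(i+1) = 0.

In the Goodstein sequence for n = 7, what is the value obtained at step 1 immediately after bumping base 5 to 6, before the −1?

8

(0) 7|_4 = 4 + 3 ↦ 5 + 3|_5 = 8 ⇒ 7
(1) 7|_5 = 5 + 2 ↦ 6 + 2|_6 = 8 ⇒ 7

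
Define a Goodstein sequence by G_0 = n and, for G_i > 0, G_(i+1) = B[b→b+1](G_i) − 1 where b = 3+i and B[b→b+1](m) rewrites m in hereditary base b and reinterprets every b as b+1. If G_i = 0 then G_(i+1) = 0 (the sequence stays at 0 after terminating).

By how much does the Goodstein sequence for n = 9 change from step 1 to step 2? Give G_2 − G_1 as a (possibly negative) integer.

[0] 9 ≡ 3^2 (base 3). Lift 4: 16. −1: 15.
[1] 15 ≡ 3·4 + 3 (base 4). Lift 5: 18. −1: 17.

2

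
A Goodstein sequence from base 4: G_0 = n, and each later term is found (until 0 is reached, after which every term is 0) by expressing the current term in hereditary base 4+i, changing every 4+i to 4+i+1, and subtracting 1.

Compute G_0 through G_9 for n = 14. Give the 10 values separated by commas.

(0) 14|_4 = 3·4 + 2 ↦ 3·5 + 2|_5 = 17 ⇒ 16
(1) 16|_5 = 3·5 + 1 ↦ 3·6 + 1|_6 = 19 ⇒ 18
(2) 18|_6 = 3·6 ↦ 3·7|_7 = 21 ⇒ 20
(3) 20|_7 = 2·7 + 6 ↦ 2·8 + 6|_8 = 22 ⇒ 21
(4) 21|_8 = 2·8 + 5 ↦ 2·9 + 5|_9 = 23 ⇒ 22
(5) 22|_9 = 2·9 + 4 ↦ 2·10 + 4|_10 = 24 ⇒ 23
(6) 23|_10 = 2·10 + 3 ↦ 2·11 + 3|_11 = 25 ⇒ 24
(7) 24|_11 = 2·11 + 2 ↦ 2·12 + 2|_12 = 26 ⇒ 25
(8) 25|_12 = 2·12 + 1 ↦ 2·13 + 1|_13 = 27 ⇒ 26

14, 16, 18, 20, 21, 22, 23, 24, 25, 26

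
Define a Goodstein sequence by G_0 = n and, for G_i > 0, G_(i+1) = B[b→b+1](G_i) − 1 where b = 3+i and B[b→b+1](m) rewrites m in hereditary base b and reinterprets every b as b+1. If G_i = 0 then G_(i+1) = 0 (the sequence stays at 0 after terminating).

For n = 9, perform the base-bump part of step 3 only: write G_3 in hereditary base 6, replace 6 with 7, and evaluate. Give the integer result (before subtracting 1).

22

G_0=9  [base 3] 3^2  →[3↦4]→  4^2 = 16  −1 ⇒ G_1=15
G_1=15  [base 4] 3·4 + 3  →[4↦5]→  3·5 + 3 = 18  −1 ⇒ G_2=17
G_2=17  [base 5] 3·5 + 2  →[5↦6]→  3·6 + 2 = 20  −1 ⇒ G_3=19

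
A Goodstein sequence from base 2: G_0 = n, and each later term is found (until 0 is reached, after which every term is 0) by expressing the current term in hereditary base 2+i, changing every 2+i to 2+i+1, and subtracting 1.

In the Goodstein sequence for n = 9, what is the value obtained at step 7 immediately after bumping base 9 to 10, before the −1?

30000003326

9 —HB2→ 2^(2 + 1) + 1 —bump→ 3^(3 + 1) + 1 = 82 —(−1)→ 81
81 —HB3→ 3^(3 + 1) —bump→ 4^(4 + 1) = 1024 —(−1)→ 1023
1023 —HB4→ 3·4^4 + 3·4^3 + 3·4^2 + 3·4 + 3 —bump→ 3·5^5 + 3·5^3 + 3·5^2 + 3·5 + 3 = 9843 —(−1)→ 9842
9842 —HB5→ 3·5^5 + 3·5^3 + 3·5^2 + 3·5 + 2 —bump→ 3·6^6 + 3·6^3 + 3·6^2 + 3·6 + 2 = 140744 —(−1)→ 140743
140743 —HB6→ 3·6^6 + 3·6^3 + 3·6^2 + 3·6 + 1 —bump→ 3·7^7 + 3·7^3 + 3·7^2 + 3·7 + 1 = 2471827 —(−1)→ 2471826
2471826 —HB7→ 3·7^7 + 3·7^3 + 3·7^2 + 3·7 —bump→ 3·8^8 + 3·8^3 + 3·8^2 + 3·8 = 50333400 —(−1)→ 50333399
50333399 —HB8→ 3·8^8 + 3·8^3 + 3·8^2 + 2·8 + 7 —bump→ 3·9^9 + 3·9^3 + 3·9^2 + 2·9 + 7 = 1162263922 —(−1)→ 1162263921
1162263921 —HB9→ 3·9^9 + 3·9^3 + 3·9^2 + 2·9 + 6 —bump→ 3·10^10 + 3·10^3 + 3·10^2 + 2·10 + 6 = 30000003326 —(−1)→ 30000003325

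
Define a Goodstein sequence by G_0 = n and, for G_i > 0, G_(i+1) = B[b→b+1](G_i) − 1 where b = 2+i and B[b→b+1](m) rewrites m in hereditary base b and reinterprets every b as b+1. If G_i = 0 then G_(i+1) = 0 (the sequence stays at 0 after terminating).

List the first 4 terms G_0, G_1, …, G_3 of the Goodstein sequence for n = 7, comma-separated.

step 0: 7 = 2^2 + 2 + 1; sub 3 for 2: 3^3 + 3 + 1; = 31; G_1 = 31−1 = 30
step 1: 30 = 3^3 + 3; sub 4 for 3: 4^4 + 4; = 260; G_2 = 260−1 = 259
step 2: 259 = 4^4 + 3; sub 5 for 4: 5^5 + 3; = 3128; G_3 = 3128−1 = 3127

7, 30, 259, 3127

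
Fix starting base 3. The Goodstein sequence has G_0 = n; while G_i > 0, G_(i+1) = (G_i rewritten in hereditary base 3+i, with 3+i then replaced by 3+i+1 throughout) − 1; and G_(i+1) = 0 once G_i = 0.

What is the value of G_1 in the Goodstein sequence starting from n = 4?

(0) 4|_3 = 3 + 1 ↦ 4 + 1|_4 = 5 ⇒ 4
(1) 4|_4 = 4 ↦ 5|_5 = 5 ⇒ 4

4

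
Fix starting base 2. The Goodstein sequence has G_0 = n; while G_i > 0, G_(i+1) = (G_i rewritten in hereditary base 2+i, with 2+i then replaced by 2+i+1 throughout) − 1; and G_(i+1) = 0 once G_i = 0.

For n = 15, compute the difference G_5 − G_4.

6261751

15 —HB2→ 2^(2 + 1) + 2^2 + 2 + 1 —bump→ 3^(3 + 1) + 3^3 + 3 + 1 = 112 —(−1)→ 111
111 —HB3→ 3^(3 + 1) + 3^3 + 3 —bump→ 4^(4 + 1) + 4^4 + 4 = 1284 —(−1)→ 1283
1283 —HB4→ 4^(4 + 1) + 4^4 + 3 —bump→ 5^(5 + 1) + 5^5 + 3 = 18753 —(−1)→ 18752
18752 —HB5→ 5^(5 + 1) + 5^5 + 2 —bump→ 6^(6 + 1) + 6^6 + 2 = 326594 —(−1)→ 326593
326593 —HB6→ 6^(6 + 1) + 6^6 + 1 —bump→ 7^(7 + 1) + 7^7 + 1 = 6588345 —(−1)→ 6588344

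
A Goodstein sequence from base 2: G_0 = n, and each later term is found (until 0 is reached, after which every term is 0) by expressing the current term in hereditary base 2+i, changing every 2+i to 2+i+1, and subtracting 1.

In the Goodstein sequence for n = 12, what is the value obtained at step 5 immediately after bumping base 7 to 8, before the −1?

134217868

(0) 12|_2 = 2^(2 + 1) + 2^2 ↦ 3^(3 + 1) + 3^3|_3 = 108 ⇒ 107
(1) 107|_3 = 3^(3 + 1) + 2·3^2 + 2·3 + 2 ↦ 4^(4 + 1) + 2·4^2 + 2·4 + 2|_4 = 1066 ⇒ 1065
(2) 1065|_4 = 4^(4 + 1) + 2·4^2 + 2·4 + 1 ↦ 5^(5 + 1) + 2·5^2 + 2·5 + 1|_5 = 15686 ⇒ 15685
(3) 15685|_5 = 5^(5 + 1) + 2·5^2 + 2·5 ↦ 6^(6 + 1) + 2·6^2 + 2·6|_6 = 280020 ⇒ 280019
(4) 280019|_6 = 6^(6 + 1) + 2·6^2 + 6 + 5 ↦ 7^(7 + 1) + 2·7^2 + 7 + 5|_7 = 5764911 ⇒ 5764910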